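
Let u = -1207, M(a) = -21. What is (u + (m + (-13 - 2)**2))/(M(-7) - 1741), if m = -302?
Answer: 642/881 ≈ 0.72872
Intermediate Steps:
(u + (m + (-13 - 2)**2))/(M(-7) - 1741) = (-1207 + (-302 + (-13 - 2)**2))/(-21 - 1741) = (-1207 + (-302 + (-15)**2))/(-1762) = (-1207 + (-302 + 225))*(-1/1762) = (-1207 - 77)*(-1/1762) = -1284*(-1/1762) = 642/881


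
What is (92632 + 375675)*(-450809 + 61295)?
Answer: -182412132798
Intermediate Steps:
(92632 + 375675)*(-450809 + 61295) = 468307*(-389514) = -182412132798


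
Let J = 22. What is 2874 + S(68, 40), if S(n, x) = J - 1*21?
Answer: 2875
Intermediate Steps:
S(n, x) = 1 (S(n, x) = 22 - 1*21 = 22 - 21 = 1)
2874 + S(68, 40) = 2874 + 1 = 2875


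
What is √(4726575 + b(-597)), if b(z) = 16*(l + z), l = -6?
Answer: 3*√524103 ≈ 2171.8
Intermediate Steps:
b(z) = -96 + 16*z (b(z) = 16*(-6 + z) = -96 + 16*z)
√(4726575 + b(-597)) = √(4726575 + (-96 + 16*(-597))) = √(4726575 + (-96 - 9552)) = √(4726575 - 9648) = √4716927 = 3*√524103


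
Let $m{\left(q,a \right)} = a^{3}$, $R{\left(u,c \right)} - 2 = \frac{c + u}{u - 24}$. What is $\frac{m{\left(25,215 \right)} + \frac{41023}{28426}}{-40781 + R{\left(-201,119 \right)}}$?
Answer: $- \frac{63564364973925}{260814036218} \approx -243.72$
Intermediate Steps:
$R{\left(u,c \right)} = 2 + \frac{c + u}{-24 + u}$ ($R{\left(u,c \right)} = 2 + \frac{c + u}{u - 24} = 2 + \frac{c + u}{-24 + u}$)
$\frac{m{\left(25,215 \right)} + \frac{41023}{28426}}{-40781 + R{\left(-201,119 \right)}} = \frac{215^{3} + \frac{41023}{28426}}{-40781 + \frac{-48 + 119 + 3 \left(-201\right)}{-24 - 201}} = \frac{9938375 + 41023 \cdot \frac{1}{28426}}{-40781 + \frac{-48 + 119 - 603}{-225}} = \frac{9938375 + \frac{41023}{28426}}{-40781 - - \frac{532}{225}} = \frac{282508288773}{28426 \left(-40781 + \frac{532}{225}\right)} = \frac{282508288773}{28426 \left(- \frac{9175193}{225}\right)} = \frac{282508288773}{28426} \left(- \frac{225}{9175193}\right) = - \frac{63564364973925}{260814036218}$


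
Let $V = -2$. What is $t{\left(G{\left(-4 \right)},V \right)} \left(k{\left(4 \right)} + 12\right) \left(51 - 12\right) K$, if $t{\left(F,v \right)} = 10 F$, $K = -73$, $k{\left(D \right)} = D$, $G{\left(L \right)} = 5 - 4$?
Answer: $-455520$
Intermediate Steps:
$G{\left(L \right)} = 1$ ($G{\left(L \right)} = 5 - 4 = 1$)
$t{\left(G{\left(-4 \right)},V \right)} \left(k{\left(4 \right)} + 12\right) \left(51 - 12\right) K = 10 \cdot 1 \left(4 + 12\right) \left(51 - 12\right) \left(-73\right) = 10 \cdot 16 \cdot 39 \left(-73\right) = 10 \cdot 624 \left(-73\right) = 6240 \left(-73\right) = -455520$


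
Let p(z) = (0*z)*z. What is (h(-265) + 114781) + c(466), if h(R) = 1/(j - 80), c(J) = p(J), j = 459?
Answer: 43502000/379 ≈ 1.1478e+5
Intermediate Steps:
p(z) = 0 (p(z) = 0*z = 0)
c(J) = 0
h(R) = 1/379 (h(R) = 1/(459 - 80) = 1/379)
(h(-265) + 114781) + c(466) = (1/379 + 114781) + 0 = 43502000/379 + 0 = 43502000/379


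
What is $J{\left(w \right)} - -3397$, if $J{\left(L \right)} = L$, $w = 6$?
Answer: $3403$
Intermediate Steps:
$J{\left(w \right)} - -3397 = 6 - -3397 = 6 + 3397 = 3403$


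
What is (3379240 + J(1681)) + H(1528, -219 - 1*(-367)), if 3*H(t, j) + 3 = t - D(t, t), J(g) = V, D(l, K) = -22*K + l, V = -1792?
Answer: 10165957/3 ≈ 3.3887e+6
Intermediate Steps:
D(l, K) = l - 22*K
J(g) = -1792
H(t, j) = -1 + 22*t/3 (H(t, j) = -1 + (t - (t - 22*t))/3 = -1 + (t - (-21)*t)/3 = -1 + (t + 21*t)/3 = -1 + (22*t)/3 = -1 + 22*t/3)
(3379240 + J(1681)) + H(1528, -219 - 1*(-367)) = (3379240 - 1792) + (-1 + (22/3)*1528) = 3377448 + (-1 + 33616/3) = 3377448 + 33613/3 = 10165957/3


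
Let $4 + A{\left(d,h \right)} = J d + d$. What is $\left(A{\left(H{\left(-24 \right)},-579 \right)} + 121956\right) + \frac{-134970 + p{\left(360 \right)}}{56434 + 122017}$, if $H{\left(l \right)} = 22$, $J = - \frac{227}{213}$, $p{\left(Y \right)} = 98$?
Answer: $\frac{4635319512332}{38010063} \approx 1.2195 \cdot 10^{5}$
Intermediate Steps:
$J = - \frac{227}{213}$ ($J = \left(-227\right) \frac{1}{213} = - \frac{227}{213} \approx -1.0657$)
$A{\left(d,h \right)} = -4 - \frac{14 d}{213}$ ($A{\left(d,h \right)} = -4 + \left(- \frac{227 d}{213} + d\right) = -4 - \frac{14 d}{213}$)
$\left(A{\left(H{\left(-24 \right)},-579 \right)} + 121956\right) + \frac{-134970 + p{\left(360 \right)}}{56434 + 122017} = \left(\left(-4 - \frac{308}{213}\right) + 121956\right) + \frac{-134970 + 98}{56434 + 122017} = \left(\left(-4 - \frac{308}{213}\right) + 121956\right) - \frac{134872}{178451} = \left(- \frac{1160}{213} + 121956\right) - \frac{134872}{178451} = \frac{25975468}{213} - \frac{134872}{178451} = \frac{4635319512332}{38010063}$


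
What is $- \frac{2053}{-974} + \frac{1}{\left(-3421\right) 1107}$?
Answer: $\frac{7774806517}{3688583778} \approx 2.1078$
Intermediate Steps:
$- \frac{2053}{-974} + \frac{1}{\left(-3421\right) 1107} = \left(-2053\right) \left(- \frac{1}{974}\right) - \frac{1}{3787047} = \frac{2053}{974} - \frac{1}{3787047} = \frac{7774806517}{3688583778}$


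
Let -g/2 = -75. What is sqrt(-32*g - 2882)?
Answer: I*sqrt(7682) ≈ 87.647*I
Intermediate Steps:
g = 150 (g = -2*(-75) = 150)
sqrt(-32*g - 2882) = sqrt(-32*150 - 2882) = sqrt(-4800 - 2882) = sqrt(-7682) = I*sqrt(7682)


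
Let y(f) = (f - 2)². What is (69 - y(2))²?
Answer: 4761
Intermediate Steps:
y(f) = (-2 + f)²
(69 - y(2))² = (69 - (-2 + 2)²)² = (69 - 1*0²)² = (69 - 1*0)² = (69 + 0)² = 69² = 4761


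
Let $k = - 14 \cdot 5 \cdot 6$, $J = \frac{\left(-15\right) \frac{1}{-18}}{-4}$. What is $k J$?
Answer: $\frac{175}{2} \approx 87.5$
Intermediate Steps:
$J = - \frac{5}{24}$ ($J = \left(-15\right) \left(- \frac{1}{18}\right) \left(- \frac{1}{4}\right) = \frac{5}{6} \left(- \frac{1}{4}\right) = - \frac{5}{24} \approx -0.20833$)
$k = -420$ ($k = \left(-14\right) 30 = -420$)
$k J = \left(-420\right) \left(- \frac{5}{24}\right) = \frac{175}{2}$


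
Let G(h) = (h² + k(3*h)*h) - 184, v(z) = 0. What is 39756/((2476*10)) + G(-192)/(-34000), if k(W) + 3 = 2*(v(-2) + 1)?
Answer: 685552/1315375 ≈ 0.52118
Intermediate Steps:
k(W) = -1 (k(W) = -3 + 2*(0 + 1) = -3 + 2*1 = -3 + 2 = -1)
G(h) = -184 + h² - h (G(h) = (h² - h) - 184 = -184 + h² - h)
39756/((2476*10)) + G(-192)/(-34000) = 39756/((2476*10)) + (-184 + (-192)² - 1*(-192))/(-34000) = 39756/24760 + (-184 + 36864 + 192)*(-1/34000) = 39756*(1/24760) + 36872*(-1/34000) = 9939/6190 - 4609/4250 = 685552/1315375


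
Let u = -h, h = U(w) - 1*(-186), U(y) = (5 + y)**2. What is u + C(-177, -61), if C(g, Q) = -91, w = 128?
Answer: -17966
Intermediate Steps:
h = 17875 (h = (5 + 128)**2 - 1*(-186) = 133**2 + 186 = 17689 + 186 = 17875)
u = -17875 (u = -1*17875 = -17875)
u + C(-177, -61) = -17875 - 91 = -17966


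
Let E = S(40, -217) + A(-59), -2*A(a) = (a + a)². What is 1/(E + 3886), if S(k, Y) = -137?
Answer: -1/3213 ≈ -0.00031124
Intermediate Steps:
A(a) = -2*a² (A(a) = -(a + a)²/2 = -4*a²/2 = -2*a²)
E = -7099 (E = -137 - 2*(-59)² = -137 - 2*3481 = -137 - 6962 = -7099)
1/(E + 3886) = 1/(-7099 + 3886) = 1/(-3213) = -1/3213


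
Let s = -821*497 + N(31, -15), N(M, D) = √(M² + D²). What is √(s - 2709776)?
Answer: √(-3117813 + √1186) ≈ 1765.7*I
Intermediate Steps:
N(M, D) = √(D² + M²)
s = -408037 + √1186 (s = -821*497 + √((-15)² + 31²) = -408037 + √(225 + 961) = -408037 + √1186 ≈ -4.0800e+5)
√(s - 2709776) = √((-408037 + √1186) - 2709776) = √(-3117813 + √1186)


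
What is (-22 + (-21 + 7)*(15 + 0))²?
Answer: 53824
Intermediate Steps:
(-22 + (-21 + 7)*(15 + 0))² = (-22 - 14*15)² = (-22 - 210)² = (-232)² = 53824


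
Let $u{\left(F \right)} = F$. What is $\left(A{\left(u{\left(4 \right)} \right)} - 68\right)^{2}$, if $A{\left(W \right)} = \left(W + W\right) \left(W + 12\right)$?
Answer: $3600$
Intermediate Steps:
$A{\left(W \right)} = 2 W \left(12 + W\right)$
$\left(A{\left(u{\left(4 \right)} \right)} - 68\right)^{2} = \left(2 \cdot 4 \left(12 + 4\right) - 68\right)^{2} = \left(2 \cdot 4 \cdot 16 - 68\right)^{2} = \left(128 - 68\right)^{2} = 60^{2} = 3600$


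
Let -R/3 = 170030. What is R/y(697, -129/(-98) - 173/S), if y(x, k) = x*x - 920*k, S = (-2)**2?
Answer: -24994410/25695011 ≈ -0.97273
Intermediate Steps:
R = -510090 (R = -3*170030 = -510090)
S = 4
y(x, k) = x**2 - 920*k
R/y(697, -129/(-98) - 173/S) = -510090/(697**2 - 920*(-129/(-98) - 173/4)) = -510090/(485809 - 920*(-129*(-1/98) - 173*1/4)) = -510090/(485809 - 920*(129/98 - 173/4)) = -510090/(485809 - 920*(-8219/196)) = -510090/(485809 + 1890370/49) = -510090/25695011/49 = -510090*49/25695011 = -24994410/25695011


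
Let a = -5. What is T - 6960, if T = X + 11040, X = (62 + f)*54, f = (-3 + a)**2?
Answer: 10884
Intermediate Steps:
f = 64 (f = (-3 - 5)**2 = (-8)**2 = 64)
X = 6804 (X = (62 + 64)*54 = 126*54 = 6804)
T = 17844 (T = 6804 + 11040 = 17844)
T - 6960 = 17844 - 6960 = 10884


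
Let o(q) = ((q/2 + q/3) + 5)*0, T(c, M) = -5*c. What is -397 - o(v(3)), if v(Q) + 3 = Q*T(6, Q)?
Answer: -397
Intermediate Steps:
v(Q) = -3 - 30*Q (v(Q) = -3 + Q*(-5*6) = -3 + Q*(-30) = -3 - 30*Q)
o(q) = 0 (o(q) = ((q*(½) + q*(⅓)) + 5)*0 = ((q/2 + q/3) + 5)*0 = (5*q/6 + 5)*0 = (5 + 5*q/6)*0 = 0)
-397 - o(v(3)) = -397 - 1*0 = -397 + 0 = -397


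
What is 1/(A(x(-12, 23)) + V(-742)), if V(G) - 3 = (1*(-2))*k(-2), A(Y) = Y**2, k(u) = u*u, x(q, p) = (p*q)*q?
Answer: 1/10969339 ≈ 9.1163e-8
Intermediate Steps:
x(q, p) = p*q**2
k(u) = u**2
V(G) = -5 (V(G) = 3 + (1*(-2))*(-2)**2 = 3 - 2*4 = 3 - 8 = -5)
1/(A(x(-12, 23)) + V(-742)) = 1/((23*(-12)**2)**2 - 5) = 1/((23*144)**2 - 5) = 1/(3312**2 - 5) = 1/(10969344 - 5) = 1/10969339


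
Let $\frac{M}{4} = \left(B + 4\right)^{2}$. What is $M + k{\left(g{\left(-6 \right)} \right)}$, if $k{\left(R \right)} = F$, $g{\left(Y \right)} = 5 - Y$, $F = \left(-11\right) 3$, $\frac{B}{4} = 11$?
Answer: $9183$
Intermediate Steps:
$B = 44$ ($B = 4 \cdot 11 = 44$)
$F = -33$
$k{\left(R \right)} = -33$
$M = 9216$ ($M = 4 \left(44 + 4\right)^{2} = 4 \cdot 48^{2} = 4 \cdot 2304 = 9216$)
$M + k{\left(g{\left(-6 \right)} \right)} = 9216 - 33 = 9183$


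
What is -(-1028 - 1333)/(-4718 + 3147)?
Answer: -2361/1571 ≈ -1.5029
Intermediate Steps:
-(-1028 - 1333)/(-4718 + 3147) = -(-2361)/(-1571) = -(-2361)*(-1)/1571 = -1*2361/1571 = -2361/1571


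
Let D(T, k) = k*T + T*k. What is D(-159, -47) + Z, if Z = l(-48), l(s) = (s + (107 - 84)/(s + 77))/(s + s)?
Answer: 41611033/2784 ≈ 14946.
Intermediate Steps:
D(T, k) = 2*T*k (D(T, k) = T*k + T*k = 2*T*k)
l(s) = (s + 23/(77 + s))/(2*s) (l(s) = (s + 23/(77 + s))/((2*s)) = (s + 23/(77 + s))*(1/(2*s)) = (s + 23/(77 + s))/(2*s))
Z = 1369/2784 (Z = (½)*(23 + (-48)² + 77*(-48))/(-48*(77 - 48)) = (½)*(-1/48)*(23 + 2304 - 3696)/29 = (½)*(-1/48)*(1/29)*(-1369) = 1369/2784 ≈ 0.49174)
D(-159, -47) + Z = 2*(-159)*(-47) + 1369/2784 = 14946 + 1369/2784 = 41611033/2784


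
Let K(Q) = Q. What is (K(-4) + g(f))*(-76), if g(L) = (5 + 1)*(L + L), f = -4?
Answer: 3952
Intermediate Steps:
g(L) = 12*L (g(L) = 6*(2*L) = 12*L)
(K(-4) + g(f))*(-76) = (-4 + 12*(-4))*(-76) = (-4 - 48)*(-76) = -52*(-76) = 3952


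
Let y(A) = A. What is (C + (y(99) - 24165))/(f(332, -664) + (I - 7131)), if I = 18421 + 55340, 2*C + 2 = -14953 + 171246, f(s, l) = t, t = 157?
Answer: 108159/133574 ≈ 0.80973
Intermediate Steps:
f(s, l) = 157
C = 156291/2 (C = -1 + (-14953 + 171246)/2 = -1 + (½)*156293 = -1 + 156293/2 = 156291/2 ≈ 78146.)
I = 73761
(C + (y(99) - 24165))/(f(332, -664) + (I - 7131)) = (156291/2 + (99 - 24165))/(157 + (73761 - 7131)) = (156291/2 - 24066)/(157 + 66630) = (108159/2)/66787 = (108159/2)*(1/66787) = 108159/133574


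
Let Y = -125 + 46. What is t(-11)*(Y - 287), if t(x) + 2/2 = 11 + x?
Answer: 366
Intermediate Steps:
t(x) = 10 + x (t(x) = -1 + (11 + x) = 10 + x)
Y = -79
t(-11)*(Y - 287) = (10 - 11)*(-79 - 287) = -1*(-366) = 366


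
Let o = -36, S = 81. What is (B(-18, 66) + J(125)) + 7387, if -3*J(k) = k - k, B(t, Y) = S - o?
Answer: 7504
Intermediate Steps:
B(t, Y) = 117 (B(t, Y) = 81 - 1*(-36) = 81 + 36 = 117)
J(k) = 0 (J(k) = -(k - k)/3 = -1/3*0 = 0)
(B(-18, 66) + J(125)) + 7387 = (117 + 0) + 7387 = 117 + 7387 = 7504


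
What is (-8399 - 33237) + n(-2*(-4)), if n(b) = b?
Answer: -41628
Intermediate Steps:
(-8399 - 33237) + n(-2*(-4)) = (-8399 - 33237) - 2*(-4) = -41636 + 8 = -41628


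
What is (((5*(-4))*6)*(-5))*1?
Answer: 600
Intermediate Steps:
(((5*(-4))*6)*(-5))*1 = (-20*6*(-5))*1 = -120*(-5)*1 = 600*1 = 600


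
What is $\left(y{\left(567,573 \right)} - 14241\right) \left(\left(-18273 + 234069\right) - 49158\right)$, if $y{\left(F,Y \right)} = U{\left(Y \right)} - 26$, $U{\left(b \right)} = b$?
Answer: $-2281940772$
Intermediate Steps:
$y{\left(F,Y \right)} = -26 + Y$ ($y{\left(F,Y \right)} = Y - 26 = -26 + Y$)
$\left(y{\left(567,573 \right)} - 14241\right) \left(\left(-18273 + 234069\right) - 49158\right) = \left(\left(-26 + 573\right) - 14241\right) \left(\left(-18273 + 234069\right) - 49158\right) = \left(547 - 14241\right) \left(215796 - 49158\right) = \left(-13694\right) 166638 = -2281940772$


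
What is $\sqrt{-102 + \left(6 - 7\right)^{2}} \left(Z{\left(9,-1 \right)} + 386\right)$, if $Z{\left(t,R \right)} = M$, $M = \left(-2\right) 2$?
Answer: $382 i \sqrt{101} \approx 3839.1 i$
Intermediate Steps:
$M = -4$
$Z{\left(t,R \right)} = -4$
$\sqrt{-102 + \left(6 - 7\right)^{2}} \left(Z{\left(9,-1 \right)} + 386\right) = \sqrt{-102 + \left(6 - 7\right)^{2}} \left(-4 + 386\right) = \sqrt{-102 + \left(6 - 7\right)^{2}} \cdot 382 = \sqrt{-102 + \left(-1\right)^{2}} \cdot 382 = \sqrt{-102 + 1} \cdot 382 = \sqrt{-101} \cdot 382 = i \sqrt{101} \cdot 382 = 382 i \sqrt{101}$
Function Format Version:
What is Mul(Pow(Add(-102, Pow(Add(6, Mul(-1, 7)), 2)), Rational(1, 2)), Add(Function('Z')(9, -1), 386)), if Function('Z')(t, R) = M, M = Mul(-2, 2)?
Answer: Mul(382, I, Pow(101, Rational(1, 2))) ≈ Mul(3839.1, I)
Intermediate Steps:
M = -4
Function('Z')(t, R) = -4
Mul(Pow(Add(-102, Pow(Add(6, Mul(-1, 7)), 2)), Rational(1, 2)), Add(Function('Z')(9, -1), 386)) = Mul(Pow(Add(-102, Pow(Add(6, Mul(-1, 7)), 2)), Rational(1, 2)), Add(-4, 386)) = Mul(Pow(Add(-102, Pow(Add(6, -7), 2)), Rational(1, 2)), 382) = Mul(Pow(Add(-102, Pow(-1, 2)), Rational(1, 2)), 382) = Mul(Pow(Add(-102, 1), Rational(1, 2)), 382) = Mul(Pow(-101, Rational(1, 2)), 382) = Mul(Mul(I, Pow(101, Rational(1, 2))), 382) = Mul(382, I, Pow(101, Rational(1, 2)))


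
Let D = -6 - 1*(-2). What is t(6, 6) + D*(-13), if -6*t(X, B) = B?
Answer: 51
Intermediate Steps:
D = -4 (D = -6 + 2 = -4)
t(X, B) = -B/6
t(6, 6) + D*(-13) = -1/6*6 - 4*(-13) = -1 + 52 = 51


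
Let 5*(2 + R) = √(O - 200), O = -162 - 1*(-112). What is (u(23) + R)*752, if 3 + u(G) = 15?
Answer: 7520 + 752*I*√10 ≈ 7520.0 + 2378.0*I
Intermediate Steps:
O = -50 (O = -162 + 112 = -50)
R = -2 + I*√10 (R = -2 + √(-50 - 200)/5 = -2 + √(-250)/5 = -2 + (5*I*√10)/5 = -2 + I*√10 ≈ -2.0 + 3.1623*I)
u(G) = 12 (u(G) = -3 + 15 = 12)
(u(23) + R)*752 = (12 + (-2 + I*√10))*752 = (10 + I*√10)*752 = 7520 + 752*I*√10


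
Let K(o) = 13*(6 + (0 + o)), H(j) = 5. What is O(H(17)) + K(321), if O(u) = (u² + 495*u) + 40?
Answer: 6791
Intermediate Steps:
K(o) = 78 + 13*o (K(o) = 13*(6 + o) = 78 + 13*o)
O(u) = 40 + u² + 495*u
O(H(17)) + K(321) = (40 + 5² + 495*5) + (78 + 13*321) = (40 + 25 + 2475) + (78 + 4173) = 2540 + 4251 = 6791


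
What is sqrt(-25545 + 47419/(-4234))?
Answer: I*sqrt(458139754066)/4234 ≈ 159.86*I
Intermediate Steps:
sqrt(-25545 + 47419/(-4234)) = sqrt(-25545 + 47419*(-1/4234)) = sqrt(-25545 - 47419/4234) = sqrt(-108204949/4234) = I*sqrt(458139754066)/4234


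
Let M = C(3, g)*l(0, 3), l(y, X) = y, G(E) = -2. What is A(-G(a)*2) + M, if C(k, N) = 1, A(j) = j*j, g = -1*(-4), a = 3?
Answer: 16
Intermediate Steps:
g = 4
A(j) = j²
M = 0 (M = 1*0 = 0)
A(-G(a)*2) + M = (-1*(-2)*2)² + 0 = (2*2)² + 0 = 4² + 0 = 16 + 0 = 16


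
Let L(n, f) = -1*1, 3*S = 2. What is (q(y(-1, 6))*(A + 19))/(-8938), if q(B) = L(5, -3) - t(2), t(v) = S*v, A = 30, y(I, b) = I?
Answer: 343/26814 ≈ 0.012792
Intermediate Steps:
S = ⅔ (S = (⅓)*2 = ⅔ ≈ 0.66667)
L(n, f) = -1
t(v) = 2*v/3
q(B) = -7/3 (q(B) = -1 - 2*2/3 = -1 - 1*4/3 = -1 - 4/3 = -7/3)
(q(y(-1, 6))*(A + 19))/(-8938) = -7*(30 + 19)/3/(-8938) = -7/3*49*(-1/8938) = -343/3*(-1/8938) = 343/26814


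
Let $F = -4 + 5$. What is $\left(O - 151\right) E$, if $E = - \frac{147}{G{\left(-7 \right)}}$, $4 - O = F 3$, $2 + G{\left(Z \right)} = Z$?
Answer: $-2450$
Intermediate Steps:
$G{\left(Z \right)} = -2 + Z$
$F = 1$
$O = 1$ ($O = 4 - 1 \cdot 3 = 4 - 3 = 1$)
$E = \frac{49}{3}$ ($E = - \frac{147}{-2 - 7} = - \frac{147}{-9} = \left(-147\right) \left(- \frac{1}{9}\right) = \frac{49}{3} \approx 16.333$)
$\left(O - 151\right) E = \left(1 - 151\right) \frac{49}{3} = \left(-150\right) \frac{49}{3} = -2450$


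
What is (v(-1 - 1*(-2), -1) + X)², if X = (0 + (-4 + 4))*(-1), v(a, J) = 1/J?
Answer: 1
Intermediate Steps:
X = 0 (X = (0 + 0)*(-1) = 0*(-1) = 0)
(v(-1 - 1*(-2), -1) + X)² = (1/(-1) + 0)² = (-1 + 0)² = (-1)² = 1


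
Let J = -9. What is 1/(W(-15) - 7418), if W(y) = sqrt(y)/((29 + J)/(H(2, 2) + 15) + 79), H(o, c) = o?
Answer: -13780930442/102226942023091 - 23171*I*sqrt(15)/102226942023091 ≈ -0.00013481 - 8.7786e-10*I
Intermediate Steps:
W(y) = 17*sqrt(y)/1363 (W(y) = sqrt(y)/((29 - 9)/(2 + 15) + 79) = sqrt(y)/(20/17 + 79) = sqrt(y)/(1363/17) = 17*sqrt(y)/1363)
1/(W(-15) - 7418) = 1/(17*sqrt(-15)/1363 - 7418) = 1/(17*(I*sqrt(15))/1363 - 7418) = 1/(17*I*sqrt(15)/1363 - 7418) = 1/(-7418 + 17*I*sqrt(15)/1363)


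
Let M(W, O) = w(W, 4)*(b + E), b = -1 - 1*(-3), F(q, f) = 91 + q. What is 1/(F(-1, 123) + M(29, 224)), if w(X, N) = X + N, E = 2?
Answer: 1/222 ≈ 0.0045045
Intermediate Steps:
w(X, N) = N + X
b = 2 (b = -1 + 3 = 2)
M(W, O) = 16 + 4*W (M(W, O) = (4 + W)*(2 + 2) = (4 + W)*4 = 16 + 4*W)
1/(F(-1, 123) + M(29, 224)) = 1/((91 - 1) + (16 + 4*29)) = 1/(90 + (16 + 116)) = 1/(90 + 132) = 1/222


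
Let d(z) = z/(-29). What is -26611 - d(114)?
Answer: -771605/29 ≈ -26607.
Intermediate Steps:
d(z) = -z/29 (d(z) = z*(-1/29) = -z/29)
-26611 - d(114) = -26611 - (-1)*114/29 = -26611 - 1*(-114/29) = -26611 + 114/29 = -771605/29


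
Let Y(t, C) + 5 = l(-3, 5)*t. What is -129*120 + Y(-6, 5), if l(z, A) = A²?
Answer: -15635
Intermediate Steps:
Y(t, C) = -5 + 25*t (Y(t, C) = -5 + 5²*t = -5 + 25*t)
-129*120 + Y(-6, 5) = -129*120 + (-5 + 25*(-6)) = -15480 + (-5 - 150) = -15480 - 155 = -15635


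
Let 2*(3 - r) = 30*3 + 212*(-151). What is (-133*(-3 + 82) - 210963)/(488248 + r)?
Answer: -110735/252106 ≈ -0.43924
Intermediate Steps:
r = 15964 (r = 3 - (30*3 + 212*(-151))/2 = 3 - (90 - 32012)/2 = 3 - 1/2*(-31922) = 3 + 15961 = 15964)
(-133*(-3 + 82) - 210963)/(488248 + r) = (-133*(-3 + 82) - 210963)/(488248 + 15964) = (-133*79 - 210963)/504212 = (-10507 - 210963)*(1/504212) = -221470*1/504212 = -110735/252106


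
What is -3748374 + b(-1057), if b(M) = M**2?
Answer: -2631125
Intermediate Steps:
-3748374 + b(-1057) = -3748374 + (-1057)**2 = -3748374 + 1117249 = -2631125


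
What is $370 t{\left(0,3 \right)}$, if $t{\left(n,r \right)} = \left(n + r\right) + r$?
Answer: $2220$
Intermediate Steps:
$t{\left(n,r \right)} = n + 2 r$
$370 t{\left(0,3 \right)} = 370 \left(0 + 2 \cdot 3\right) = 370 \left(0 + 6\right) = 370 \cdot 6 = 2220$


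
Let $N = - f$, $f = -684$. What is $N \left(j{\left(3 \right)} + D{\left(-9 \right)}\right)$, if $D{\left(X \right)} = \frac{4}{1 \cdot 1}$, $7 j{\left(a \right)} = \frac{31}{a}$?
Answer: $\frac{26220}{7} \approx 3745.7$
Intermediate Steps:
$j{\left(a \right)} = \frac{31}{7 a}$ ($j{\left(a \right)} = \frac{31 \frac{1}{a}}{7} = \frac{31}{7 a}$)
$D{\left(X \right)} = 4$ ($D{\left(X \right)} = \frac{4}{1} = 4 \cdot 1 = 4$)
$N = 684$ ($N = \left(-1\right) \left(-684\right) = 684$)
$N \left(j{\left(3 \right)} + D{\left(-9 \right)}\right) = 684 \left(\frac{31}{7 \cdot 3} + 4\right) = 684 \left(\frac{31}{7} \cdot \frac{1}{3} + 4\right) = 684 \left(\frac{31}{21} + 4\right) = 684 \cdot \frac{115}{21} = \frac{26220}{7}$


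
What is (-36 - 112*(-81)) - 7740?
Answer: 1296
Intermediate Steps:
(-36 - 112*(-81)) - 7740 = (-36 + 9072) - 7740 = 9036 - 7740 = 1296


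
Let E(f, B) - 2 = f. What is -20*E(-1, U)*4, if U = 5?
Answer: -80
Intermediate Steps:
E(f, B) = 2 + f
-20*E(-1, U)*4 = -20*(2 - 1)*4 = -20*1*4 = -20*4 = -80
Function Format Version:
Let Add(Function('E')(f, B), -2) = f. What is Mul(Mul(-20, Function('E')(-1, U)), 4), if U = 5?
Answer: -80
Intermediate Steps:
Function('E')(f, B) = Add(2, f)
Mul(Mul(-20, Function('E')(-1, U)), 4) = Mul(Mul(-20, Add(2, -1)), 4) = Mul(Mul(-20, 1), 4) = Mul(-20, 4) = -80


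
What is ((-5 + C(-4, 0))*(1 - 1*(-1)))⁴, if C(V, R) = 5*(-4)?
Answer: 6250000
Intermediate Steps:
C(V, R) = -20
((-5 + C(-4, 0))*(1 - 1*(-1)))⁴ = ((-5 - 20)*(1 - 1*(-1)))⁴ = (-25*(1 + 1))⁴ = (-25*2)⁴ = (-50)⁴ = 6250000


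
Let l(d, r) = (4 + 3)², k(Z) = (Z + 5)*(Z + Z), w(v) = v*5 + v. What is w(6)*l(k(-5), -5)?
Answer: 1764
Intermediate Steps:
w(v) = 6*v (w(v) = 5*v + v = 6*v)
k(Z) = 2*Z*(5 + Z) (k(Z) = (5 + Z)*(2*Z) = 2*Z*(5 + Z))
l(d, r) = 49 (l(d, r) = 7² = 49)
w(6)*l(k(-5), -5) = (6*6)*49 = 36*49 = 1764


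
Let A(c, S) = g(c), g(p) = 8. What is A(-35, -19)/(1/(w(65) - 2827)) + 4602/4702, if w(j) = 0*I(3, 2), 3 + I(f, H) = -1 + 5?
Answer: -53167915/2351 ≈ -22615.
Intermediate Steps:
I(f, H) = 1 (I(f, H) = -3 + (-1 + 5) = -3 + 4 = 1)
w(j) = 0 (w(j) = 0*1 = 0)
A(c, S) = 8
A(-35, -19)/(1/(w(65) - 2827)) + 4602/4702 = 8/(1/(0 - 2827)) + 4602/4702 = 8/(1/(-2827)) + 4602*(1/4702) = 8/(-1/2827) + 2301/2351 = 8*(-2827) + 2301/2351 = -22616 + 2301/2351 = -53167915/2351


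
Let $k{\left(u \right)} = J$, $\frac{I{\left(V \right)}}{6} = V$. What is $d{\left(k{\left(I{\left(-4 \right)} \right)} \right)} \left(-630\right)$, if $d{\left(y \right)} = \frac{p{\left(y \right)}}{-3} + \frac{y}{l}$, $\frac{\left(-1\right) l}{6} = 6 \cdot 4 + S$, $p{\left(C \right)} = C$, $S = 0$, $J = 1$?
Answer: $\frac{1715}{8} \approx 214.38$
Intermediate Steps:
$I{\left(V \right)} = 6 V$
$k{\left(u \right)} = 1$
$l = -144$ ($l = - 6 \left(6 \cdot 4 + 0\right) = - 6 \left(24 + 0\right) = \left(-6\right) 24 = -144$)
$d{\left(y \right)} = - \frac{49 y}{144}$ ($d{\left(y \right)} = \frac{y}{-3} + \frac{y}{-144} = y \left(- \frac{1}{3}\right) + y \left(- \frac{1}{144}\right) = - \frac{y}{3} - \frac{y}{144} = - \frac{49 y}{144}$)
$d{\left(k{\left(I{\left(-4 \right)} \right)} \right)} \left(-630\right) = \left(- \frac{49}{144}\right) 1 \left(-630\right) = \left(- \frac{49}{144}\right) \left(-630\right) = \frac{1715}{8}$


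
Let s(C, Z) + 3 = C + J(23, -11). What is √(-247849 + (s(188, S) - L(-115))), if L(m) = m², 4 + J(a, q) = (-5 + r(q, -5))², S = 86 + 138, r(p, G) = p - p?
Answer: 2*I*√65217 ≈ 510.75*I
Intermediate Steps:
r(p, G) = 0
S = 224
J(a, q) = 21 (J(a, q) = -4 + (-5 + 0)² = -4 + (-5)² = -4 + 25 = 21)
s(C, Z) = 18 + C (s(C, Z) = -3 + (C + 21) = -3 + (21 + C) = 18 + C)
√(-247849 + (s(188, S) - L(-115))) = √(-247849 + ((18 + 188) - 1*(-115)²)) = √(-247849 + (206 - 1*13225)) = √(-247849 + (206 - 13225)) = √(-247849 - 13019) = √(-260868) = 2*I*√65217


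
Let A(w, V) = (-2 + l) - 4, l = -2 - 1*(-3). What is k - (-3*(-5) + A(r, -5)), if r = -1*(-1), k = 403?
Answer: 393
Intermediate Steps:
l = 1 (l = -2 + 3 = 1)
r = 1
A(w, V) = -5 (A(w, V) = (-2 + 1) - 4 = -1 - 4 = -5)
k - (-3*(-5) + A(r, -5)) = 403 - (-3*(-5) - 5) = 403 - (15 - 5) = 403 - 1*10 = 403 - 10 = 393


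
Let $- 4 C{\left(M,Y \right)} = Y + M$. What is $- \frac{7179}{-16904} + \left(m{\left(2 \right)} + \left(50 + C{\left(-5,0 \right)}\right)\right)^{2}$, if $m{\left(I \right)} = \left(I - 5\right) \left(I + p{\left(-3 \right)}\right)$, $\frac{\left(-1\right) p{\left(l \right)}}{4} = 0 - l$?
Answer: $\frac{223199983}{33808} \approx 6602.0$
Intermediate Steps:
$p{\left(l \right)} = 4 l$ ($p{\left(l \right)} = - 4 \left(0 - l\right) = - 4 \left(- l\right) = 4 l$)
$m{\left(I \right)} = \left(-12 + I\right) \left(-5 + I\right)$ ($m{\left(I \right)} = \left(I - 5\right) \left(I + 4 \left(-3\right)\right) = \left(-5 + I\right) \left(I - 12\right) = \left(-5 + I\right) \left(-12 + I\right) = \left(-12 + I\right) \left(-5 + I\right)$)
$C{\left(M,Y \right)} = - \frac{M}{4} - \frac{Y}{4}$ ($C{\left(M,Y \right)} = - \frac{Y + M}{4} = - \frac{M + Y}{4} = - \frac{M}{4} - \frac{Y}{4}$)
$- \frac{7179}{-16904} + \left(m{\left(2 \right)} + \left(50 + C{\left(-5,0 \right)}\right)\right)^{2} = - \frac{7179}{-16904} + \left(\left(60 + 2^{2} - 34\right) + \left(50 - - \frac{5}{4}\right)\right)^{2} = \left(-7179\right) \left(- \frac{1}{16904}\right) + \left(\left(60 + 4 - 34\right) + \left(50 + \left(\frac{5}{4} + 0\right)\right)\right)^{2} = \frac{7179}{16904} + \left(30 + \left(50 + \frac{5}{4}\right)\right)^{2} = \frac{7179}{16904} + \left(30 + \frac{205}{4}\right)^{2} = \frac{7179}{16904} + \left(\frac{325}{4}\right)^{2} = \frac{7179}{16904} + \frac{105625}{16} = \frac{223199983}{33808}$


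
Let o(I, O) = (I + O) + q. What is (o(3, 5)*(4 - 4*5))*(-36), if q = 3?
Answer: 6336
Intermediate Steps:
o(I, O) = 3 + I + O (o(I, O) = (I + O) + 3 = 3 + I + O)
(o(3, 5)*(4 - 4*5))*(-36) = ((3 + 3 + 5)*(4 - 4*5))*(-36) = (11*(4 - 20))*(-36) = (11*(-16))*(-36) = -176*(-36) = 6336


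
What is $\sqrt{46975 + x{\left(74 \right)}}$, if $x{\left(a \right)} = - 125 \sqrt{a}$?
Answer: $5 \sqrt{1879 - 5 \sqrt{74}} \approx 214.24$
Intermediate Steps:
$\sqrt{46975 + x{\left(74 \right)}} = \sqrt{46975 - 125 \sqrt{74}}$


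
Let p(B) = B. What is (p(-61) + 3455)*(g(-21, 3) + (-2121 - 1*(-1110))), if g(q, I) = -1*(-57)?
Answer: -3237876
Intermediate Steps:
g(q, I) = 57
(p(-61) + 3455)*(g(-21, 3) + (-2121 - 1*(-1110))) = (-61 + 3455)*(57 + (-2121 - 1*(-1110))) = 3394*(57 + (-2121 + 1110)) = 3394*(57 - 1011) = 3394*(-954) = -3237876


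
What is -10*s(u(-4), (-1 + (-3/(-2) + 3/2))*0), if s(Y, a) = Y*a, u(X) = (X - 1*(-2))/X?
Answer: 0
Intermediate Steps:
u(X) = (2 + X)/X (u(X) = (X + 2)/X = (2 + X)/X)
-10*s(u(-4), (-1 + (-3/(-2) + 3/2))*0) = -10*(2 - 4)/(-4)*(-1 + (-3/(-2) + 3/2))*0 = -10*(-¼*(-2))*(-1 + (-3*(-½) + 3*(½)))*0 = -5*(-1 + (3/2 + 3/2))*0 = -5*(-1 + 3)*0 = -5*2*0 = -5*0 = -10*0 = 0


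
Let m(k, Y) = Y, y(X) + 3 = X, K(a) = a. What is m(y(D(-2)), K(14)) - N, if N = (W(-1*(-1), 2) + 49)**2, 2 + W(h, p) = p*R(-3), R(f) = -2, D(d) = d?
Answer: -1835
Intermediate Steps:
y(X) = -3 + X
W(h, p) = -2 - 2*p (W(h, p) = -2 + p*(-2) = -2 - 2*p)
N = 1849 (N = ((-2 - 2*2) + 49)**2 = ((-2 - 4) + 49)**2 = (-6 + 49)**2 = 43**2 = 1849)
m(y(D(-2)), K(14)) - N = 14 - 1*1849 = 14 - 1849 = -1835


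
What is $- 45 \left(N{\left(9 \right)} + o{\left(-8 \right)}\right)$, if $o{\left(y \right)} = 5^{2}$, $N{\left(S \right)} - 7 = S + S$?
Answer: $-2250$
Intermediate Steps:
$N{\left(S \right)} = 7 + 2 S$ ($N{\left(S \right)} = 7 + \left(S + S\right) = 7 + 2 S$)
$o{\left(y \right)} = 25$
$- 45 \left(N{\left(9 \right)} + o{\left(-8 \right)}\right) = - 45 \left(\left(7 + 2 \cdot 9\right) + 25\right) = - 45 \left(\left(7 + 18\right) + 25\right) = - 45 \left(25 + 25\right) = \left(-45\right) 50 = -2250$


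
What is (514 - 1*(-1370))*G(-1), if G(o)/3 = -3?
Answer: -16956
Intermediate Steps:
G(o) = -9 (G(o) = 3*(-3) = -9)
(514 - 1*(-1370))*G(-1) = (514 - 1*(-1370))*(-9) = (514 + 1370)*(-9) = 1884*(-9) = -16956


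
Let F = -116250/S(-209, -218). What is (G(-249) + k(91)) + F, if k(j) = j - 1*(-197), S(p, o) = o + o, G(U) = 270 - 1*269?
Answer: 121127/218 ≈ 555.63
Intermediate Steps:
G(U) = 1 (G(U) = 270 - 269 = 1)
S(p, o) = 2*o
k(j) = 197 + j (k(j) = j + 197 = 197 + j)
F = 58125/218 (F = -116250/(2*(-218)) = -116250/(-436) = -116250*(-1/436) = 58125/218 ≈ 266.63)
(G(-249) + k(91)) + F = (1 + (197 + 91)) + 58125/218 = (1 + 288) + 58125/218 = 289 + 58125/218 = 121127/218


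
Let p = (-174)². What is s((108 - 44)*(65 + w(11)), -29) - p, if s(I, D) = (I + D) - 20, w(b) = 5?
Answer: -25845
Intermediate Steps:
p = 30276
s(I, D) = -20 + D + I (s(I, D) = (D + I) - 20 = -20 + D + I)
s((108 - 44)*(65 + w(11)), -29) - p = (-20 - 29 + (108 - 44)*(65 + 5)) - 1*30276 = (-20 - 29 + 64*70) - 30276 = (-20 - 29 + 4480) - 30276 = 4431 - 30276 = -25845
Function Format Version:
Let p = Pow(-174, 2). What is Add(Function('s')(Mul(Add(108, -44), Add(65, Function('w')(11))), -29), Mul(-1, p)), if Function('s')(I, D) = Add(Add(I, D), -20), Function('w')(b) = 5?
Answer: -25845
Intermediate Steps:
p = 30276
Function('s')(I, D) = Add(-20, D, I) (Function('s')(I, D) = Add(Add(D, I), -20) = Add(-20, D, I))
Add(Function('s')(Mul(Add(108, -44), Add(65, Function('w')(11))), -29), Mul(-1, p)) = Add(Add(-20, -29, Mul(Add(108, -44), Add(65, 5))), Mul(-1, 30276)) = Add(Add(-20, -29, Mul(64, 70)), -30276) = Add(Add(-20, -29, 4480), -30276) = Add(4431, -30276) = -25845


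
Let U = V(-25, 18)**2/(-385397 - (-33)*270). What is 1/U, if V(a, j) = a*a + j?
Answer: -376487/413449 ≈ -0.91060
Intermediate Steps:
V(a, j) = j + a**2 (V(a, j) = a**2 + j = j + a**2)
U = -413449/376487 (U = (18 + (-25)**2)**2/(-385397 - (-33)*270) = (18 + 625)**2/(-385397 - 1*(-8910)) = 643**2/(-385397 + 8910) = 413449/(-376487) = 413449*(-1/376487) = -413449/376487 ≈ -1.0982)
1/U = 1/(-413449/376487) = -376487/413449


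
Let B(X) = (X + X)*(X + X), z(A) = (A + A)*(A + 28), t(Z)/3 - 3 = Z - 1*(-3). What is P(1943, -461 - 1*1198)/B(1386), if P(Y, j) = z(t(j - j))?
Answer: 23/106722 ≈ 0.00021551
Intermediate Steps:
t(Z) = 18 + 3*Z (t(Z) = 9 + 3*(Z - 1*(-3)) = 9 + 3*(Z + 3) = 9 + 3*(3 + Z) = 9 + (9 + 3*Z) = 18 + 3*Z)
z(A) = 2*A*(28 + A) (z(A) = (2*A)*(28 + A) = 2*A*(28 + A))
B(X) = 4*X² (B(X) = (2*X)*(2*X) = 4*X²)
P(Y, j) = 1656 (P(Y, j) = 2*(18 + 3*(j - j))*(28 + (18 + 3*(j - j))) = 2*(18 + 3*0)*(28 + (18 + 3*0)) = 2*(18 + 0)*(28 + (18 + 0)) = 2*18*(28 + 18) = 2*18*46 = 1656)
P(1943, -461 - 1*1198)/B(1386) = 1656/((4*1386²)) = 1656/((4*1920996)) = 1656/7683984 = 1656*(1/7683984) = 23/106722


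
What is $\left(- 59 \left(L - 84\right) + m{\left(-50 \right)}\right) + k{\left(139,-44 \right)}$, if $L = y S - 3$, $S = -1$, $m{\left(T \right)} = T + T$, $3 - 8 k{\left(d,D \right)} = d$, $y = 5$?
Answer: $5311$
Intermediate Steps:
$k{\left(d,D \right)} = \frac{3}{8} - \frac{d}{8}$
$m{\left(T \right)} = 2 T$
$L = -8$ ($L = 5 \left(-1\right) - 3 = -5 - 3 = -8$)
$\left(- 59 \left(L - 84\right) + m{\left(-50 \right)}\right) + k{\left(139,-44 \right)} = \left(- 59 \left(-8 - 84\right) + 2 \left(-50\right)\right) + \left(\frac{3}{8} - \frac{139}{8}\right) = \left(\left(-59\right) \left(-92\right) - 100\right) + \left(\frac{3}{8} - \frac{139}{8}\right) = \left(5428 - 100\right) - 17 = 5328 - 17 = 5311$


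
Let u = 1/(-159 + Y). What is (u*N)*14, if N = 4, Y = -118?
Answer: -56/277 ≈ -0.20217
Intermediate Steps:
u = -1/277 (u = 1/(-159 - 118) = 1/(-277) = -1/277 ≈ -0.0036101)
(u*N)*14 = -1/277*4*14 = -4/277*14 = -56/277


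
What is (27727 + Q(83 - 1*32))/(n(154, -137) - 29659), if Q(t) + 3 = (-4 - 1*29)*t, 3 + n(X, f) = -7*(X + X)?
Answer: -26041/31818 ≈ -0.81844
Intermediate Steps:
n(X, f) = -3 - 14*X (n(X, f) = -3 - 7*(X + X) = -3 - 14*X)
Q(t) = -3 - 33*t (Q(t) = -3 + (-4 - 1*29)*t = -3 + (-4 - 29)*t = -3 - 33*t)
(27727 + Q(83 - 1*32))/(n(154, -137) - 29659) = (27727 + (-3 - 33*(83 - 1*32)))/((-3 - 14*154) - 29659) = (27727 + (-3 - 33*(83 - 32)))/((-3 - 2156) - 29659) = (27727 + (-3 - 33*51))/(-2159 - 29659) = (27727 + (-3 - 1683))/(-31818) = (27727 - 1686)*(-1/31818) = 26041*(-1/31818) = -26041/31818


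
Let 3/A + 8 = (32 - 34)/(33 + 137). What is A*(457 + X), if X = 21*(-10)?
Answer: -20995/227 ≈ -92.489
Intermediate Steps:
A = -85/227 (A = 3/(-8 + (32 - 34)/(33 + 137)) = 3/(-8 - 2/170) = 3/(-8 - 2*1/170) = 3/(-8 - 1/85) = 3/(-681/85) = 3*(-85/681) = -85/227 ≈ -0.37445)
X = -210
A*(457 + X) = -85*(457 - 210)/227 = -85/227*247 = -20995/227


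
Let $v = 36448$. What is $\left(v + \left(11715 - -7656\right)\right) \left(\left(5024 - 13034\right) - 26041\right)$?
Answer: $-1900692769$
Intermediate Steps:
$\left(v + \left(11715 - -7656\right)\right) \left(\left(5024 - 13034\right) - 26041\right) = \left(36448 + \left(11715 - -7656\right)\right) \left(\left(5024 - 13034\right) - 26041\right) = \left(36448 + \left(11715 + 7656\right)\right) \left(\left(5024 - 13034\right) - 26041\right) = \left(36448 + 19371\right) \left(-8010 - 26041\right) = 55819 \left(-34051\right) = -1900692769$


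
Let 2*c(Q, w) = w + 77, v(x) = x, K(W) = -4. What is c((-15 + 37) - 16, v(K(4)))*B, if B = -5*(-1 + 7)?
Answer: -1095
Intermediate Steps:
c(Q, w) = 77/2 + w/2 (c(Q, w) = (w + 77)/2 = (77 + w)/2 = 77/2 + w/2)
B = -30 (B = -5*6 = -30)
c((-15 + 37) - 16, v(K(4)))*B = (77/2 + (1/2)*(-4))*(-30) = (77/2 - 2)*(-30) = (73/2)*(-30) = -1095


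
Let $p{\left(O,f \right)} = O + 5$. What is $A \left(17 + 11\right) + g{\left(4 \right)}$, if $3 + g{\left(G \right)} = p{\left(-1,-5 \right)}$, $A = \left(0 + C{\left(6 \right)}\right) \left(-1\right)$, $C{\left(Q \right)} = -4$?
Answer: $113$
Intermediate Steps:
$p{\left(O,f \right)} = 5 + O$
$A = 4$ ($A = \left(0 - 4\right) \left(-1\right) = \left(-4\right) \left(-1\right) = 4$)
$g{\left(G \right)} = 1$ ($g{\left(G \right)} = -3 + \left(5 - 1\right) = -3 + 4 = 1$)
$A \left(17 + 11\right) + g{\left(4 \right)} = 4 \left(17 + 11\right) + 1 = 4 \cdot 28 + 1 = 112 + 1 = 113$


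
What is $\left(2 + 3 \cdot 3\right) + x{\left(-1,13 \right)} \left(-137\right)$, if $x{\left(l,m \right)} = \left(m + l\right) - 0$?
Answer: $-1633$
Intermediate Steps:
$x{\left(l,m \right)} = l + m$ ($x{\left(l,m \right)} = \left(l + m\right) + 0 = l + m$)
$\left(2 + 3 \cdot 3\right) + x{\left(-1,13 \right)} \left(-137\right) = \left(2 + 3 \cdot 3\right) + \left(-1 + 13\right) \left(-137\right) = \left(2 + 9\right) + 12 \left(-137\right) = 11 - 1644 = -1633$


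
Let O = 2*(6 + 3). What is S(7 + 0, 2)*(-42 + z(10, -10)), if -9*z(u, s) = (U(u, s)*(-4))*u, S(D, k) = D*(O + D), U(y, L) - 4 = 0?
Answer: -38150/9 ≈ -4238.9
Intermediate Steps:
U(y, L) = 4 (U(y, L) = 4 + 0 = 4)
O = 18 (O = 2*9 = 18)
S(D, k) = D*(18 + D)
z(u, s) = 16*u/9 (z(u, s) = -4*(-4)*u/9 = -(-16)*u/9 = 16*u/9)
S(7 + 0, 2)*(-42 + z(10, -10)) = ((7 + 0)*(18 + (7 + 0)))*(-42 + (16/9)*10) = (7*(18 + 7))*(-42 + 160/9) = (7*25)*(-218/9) = 175*(-218/9) = -38150/9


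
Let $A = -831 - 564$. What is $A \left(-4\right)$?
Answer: $5580$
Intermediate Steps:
$A = -1395$
$A \left(-4\right) = \left(-1395\right) \left(-4\right) = 5580$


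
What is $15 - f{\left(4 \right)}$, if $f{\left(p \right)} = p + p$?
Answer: $7$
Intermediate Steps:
$f{\left(p \right)} = 2 p$
$15 - f{\left(4 \right)} = 15 - 2 \cdot 4 = 15 - 8 = 7$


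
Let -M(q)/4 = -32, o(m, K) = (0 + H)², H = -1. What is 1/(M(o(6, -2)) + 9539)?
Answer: 1/9667 ≈ 0.00010344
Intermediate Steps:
o(m, K) = 1 (o(m, K) = (0 - 1)² = (-1)² = 1)
M(q) = 128 (M(q) = -4*(-32) = 128)
1/(M(o(6, -2)) + 9539) = 1/(128 + 9539) = 1/9667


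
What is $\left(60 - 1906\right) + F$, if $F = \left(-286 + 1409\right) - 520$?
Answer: $-1243$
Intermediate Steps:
$F = 603$ ($F = 1123 - 520 = 603$)
$\left(60 - 1906\right) + F = \left(60 - 1906\right) + 603 = -1846 + 603 = -1243$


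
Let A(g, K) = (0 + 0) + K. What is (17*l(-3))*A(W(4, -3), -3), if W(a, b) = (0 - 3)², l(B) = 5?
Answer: -255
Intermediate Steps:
W(a, b) = 9 (W(a, b) = (-3)² = 9)
A(g, K) = K (A(g, K) = 0 + K = K)
(17*l(-3))*A(W(4, -3), -3) = (17*5)*(-3) = 85*(-3) = -255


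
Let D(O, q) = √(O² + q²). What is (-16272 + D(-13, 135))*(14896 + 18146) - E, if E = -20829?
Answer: -537638595 + 33042*√18394 ≈ -5.3316e+8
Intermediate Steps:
(-16272 + D(-13, 135))*(14896 + 18146) - E = (-16272 + √((-13)² + 135²))*(14896 + 18146) - 1*(-20829) = (-16272 + √(169 + 18225))*33042 + 20829 = (-16272 + √18394)*33042 + 20829 = (-537659424 + 33042*√18394) + 20829 = -537638595 + 33042*√18394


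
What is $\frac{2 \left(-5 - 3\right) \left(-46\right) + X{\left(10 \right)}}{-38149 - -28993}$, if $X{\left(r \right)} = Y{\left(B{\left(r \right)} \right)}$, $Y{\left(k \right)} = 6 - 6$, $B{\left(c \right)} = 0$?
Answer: $- \frac{184}{2289} \approx -0.080384$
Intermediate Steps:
$Y{\left(k \right)} = 0$ ($Y{\left(k \right)} = 6 - 6 = 0$)
$X{\left(r \right)} = 0$
$\frac{2 \left(-5 - 3\right) \left(-46\right) + X{\left(10 \right)}}{-38149 - -28993} = \frac{2 \left(-5 - 3\right) \left(-46\right) + 0}{-38149 - -28993} = \frac{2 \left(-8\right) \left(-46\right) + 0}{-38149 + 28993} = \frac{\left(-16\right) \left(-46\right) + 0}{-9156} = \left(736 + 0\right) \left(- \frac{1}{9156}\right) = 736 \left(- \frac{1}{9156}\right) = - \frac{184}{2289}$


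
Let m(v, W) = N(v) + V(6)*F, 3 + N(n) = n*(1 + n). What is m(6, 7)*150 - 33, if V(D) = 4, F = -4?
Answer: 3417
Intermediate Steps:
N(n) = -3 + n*(1 + n)
m(v, W) = -19 + v + v² (m(v, W) = (-3 + v + v²) + 4*(-4) = (-3 + v + v²) - 16 = -19 + v + v²)
m(6, 7)*150 - 33 = (-19 + 6 + 6²)*150 - 33 = (-19 + 6 + 36)*150 - 33 = 23*150 - 33 = 3450 - 33 = 3417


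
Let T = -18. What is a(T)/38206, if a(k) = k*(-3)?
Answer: 27/19103 ≈ 0.0014134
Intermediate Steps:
a(k) = -3*k
a(T)/38206 = -3*(-18)/38206 = 54*(1/38206) = 27/19103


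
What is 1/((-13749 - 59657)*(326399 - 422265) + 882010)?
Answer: 1/7038021606 ≈ 1.4209e-10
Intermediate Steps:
1/((-13749 - 59657)*(326399 - 422265) + 882010) = 1/(-73406*(-95866) + 882010) = 1/(7037139596 + 882010) = 1/7038021606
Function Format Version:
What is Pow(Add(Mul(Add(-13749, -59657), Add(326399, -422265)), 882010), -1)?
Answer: Rational(1, 7038021606) ≈ 1.4209e-10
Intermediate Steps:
Pow(Add(Mul(Add(-13749, -59657), Add(326399, -422265)), 882010), -1) = Pow(Add(Mul(-73406, -95866), 882010), -1) = Pow(Add(7037139596, 882010), -1) = Pow(7038021606, -1) = Rational(1, 7038021606)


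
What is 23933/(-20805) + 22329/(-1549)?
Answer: -501627062/32226945 ≈ -15.565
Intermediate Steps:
23933/(-20805) + 22329/(-1549) = 23933*(-1/20805) + 22329*(-1/1549) = -23933/20805 - 22329/1549 = -501627062/32226945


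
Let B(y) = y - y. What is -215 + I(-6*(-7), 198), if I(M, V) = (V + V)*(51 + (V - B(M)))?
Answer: 98389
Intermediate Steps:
B(y) = 0
I(M, V) = 2*V*(51 + V) (I(M, V) = (V + V)*(51 + (V - 1*0)) = (2*V)*(51 + (V + 0)) = (2*V)*(51 + V) = 2*V*(51 + V))
-215 + I(-6*(-7), 198) = -215 + 2*198*(51 + 198) = -215 + 2*198*249 = -215 + 98604 = 98389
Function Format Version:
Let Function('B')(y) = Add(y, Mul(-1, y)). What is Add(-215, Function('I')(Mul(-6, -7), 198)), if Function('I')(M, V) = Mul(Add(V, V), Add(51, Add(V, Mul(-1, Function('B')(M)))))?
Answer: 98389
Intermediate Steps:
Function('B')(y) = 0
Function('I')(M, V) = Mul(2, V, Add(51, V)) (Function('I')(M, V) = Mul(Add(V, V), Add(51, Add(V, Mul(-1, 0)))) = Mul(Mul(2, V), Add(51, Add(V, 0))) = Mul(Mul(2, V), Add(51, V)) = Mul(2, V, Add(51, V)))
Add(-215, Function('I')(Mul(-6, -7), 198)) = Add(-215, Mul(2, 198, Add(51, 198))) = Add(-215, Mul(2, 198, 249)) = Add(-215, 98604) = 98389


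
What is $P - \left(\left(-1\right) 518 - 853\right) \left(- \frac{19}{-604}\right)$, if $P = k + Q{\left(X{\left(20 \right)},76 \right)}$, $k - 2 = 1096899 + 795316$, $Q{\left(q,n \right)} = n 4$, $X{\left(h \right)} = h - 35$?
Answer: $\frac{1143108733}{604} \approx 1.8926 \cdot 10^{6}$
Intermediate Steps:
$X{\left(h \right)} = -35 + h$
$Q{\left(q,n \right)} = 4 n$
$k = 1892217$ ($k = 2 + \left(1096899 + 795316\right) = 2 + 1892215 = 1892217$)
$P = 1892521$ ($P = 1892217 + 4 \cdot 76 = 1892217 + 304 = 1892521$)
$P - \left(\left(-1\right) 518 - 853\right) \left(- \frac{19}{-604}\right) = 1892521 - \left(\left(-1\right) 518 - 853\right) \left(- \frac{19}{-604}\right) = 1892521 - \left(-518 - 853\right) \left(\left(-19\right) \left(- \frac{1}{604}\right)\right) = 1892521 - \left(-1371\right) \frac{19}{604} = 1892521 - - \frac{26049}{604} = 1892521 + \frac{26049}{604} = \frac{1143108733}{604}$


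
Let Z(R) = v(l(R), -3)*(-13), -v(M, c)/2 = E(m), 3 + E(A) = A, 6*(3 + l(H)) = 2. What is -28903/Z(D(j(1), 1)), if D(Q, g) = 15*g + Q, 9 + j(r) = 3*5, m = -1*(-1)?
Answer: 28903/52 ≈ 555.83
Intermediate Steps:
l(H) = -8/3 (l(H) = -3 + (1/6)*2 = -3 + 1/3 = -8/3)
m = 1
j(r) = 6 (j(r) = -9 + 3*5 = -9 + 15 = 6)
D(Q, g) = Q + 15*g
E(A) = -3 + A
v(M, c) = 4 (v(M, c) = -2*(-3 + 1) = -2*(-2) = 4)
Z(R) = -52 (Z(R) = 4*(-13) = -52)
-28903/Z(D(j(1), 1)) = -28903/(-52) = -28903*(-1/52) = 28903/52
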